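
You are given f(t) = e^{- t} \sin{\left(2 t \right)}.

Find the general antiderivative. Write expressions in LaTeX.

F(t) = - \frac{e^{- t} \sin{\left(2 t \right)}}{5} - \frac{2 e^{- t} \cos{\left(2 t \right)}}{5} + C

An antiderivative F(t) passes only if d/dt[F] lands on f(t) exactly.
Check: d/dt[- \frac{e^{- t} \sin{\left(2 t \right)}}{5} - \frac{2 e^{- t} \cos{\left(2 t \right)}}{5}] = e^{- t} \sin{\left(2 t \right)} = f(t).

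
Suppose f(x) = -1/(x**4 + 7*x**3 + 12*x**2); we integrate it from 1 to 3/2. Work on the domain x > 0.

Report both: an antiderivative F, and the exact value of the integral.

Antiderivative: F(x) = 7*log(x)/144 - log(x + 3)/9 + log(x + 4)/16 + 1/(12*x); value = -log(9/2)/9 - log(5)/16 - 1/36 + 7*log(3/2)/144 + log(11/2)/16 + log(4)/9

Factor the denominator (x**2*(x + 3)*(x + 4)) and decompose: f = 1/(16*(x + 4)) - 1/(9*(x + 3)) + 7/(144*x) - 1/(12*x**2); each piece integrates to a log, atan, or power term.
F(x) = 7*log(x)/144 - log(x + 3)/9 + log(x + 4)/16 + 1/(12*x) is an antiderivative of f.
Check: d/dx[7*log(x)/144 - log(x + 3)/9 + log(x + 4)/16 + 1/(12*x)] = -1/(x**4 + 7*x**3 + 12*x**2) = f(x).
F(3/2) = -log(9/2)/9 + 7*log(3/2)/144 + 1/18 + log(11/2)/16; F(1) = -log(4)/9 + 1/12 + log(5)/16.
Integral = F(3/2) - F(1) = -log(9/2)/9 - log(5)/16 - 1/36 + 7*log(3/2)/144 + log(11/2)/16 + log(4)/9.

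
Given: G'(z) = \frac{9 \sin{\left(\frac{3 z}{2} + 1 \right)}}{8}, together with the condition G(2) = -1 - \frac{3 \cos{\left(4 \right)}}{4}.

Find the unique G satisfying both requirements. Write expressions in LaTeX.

G(z) = - \frac{3 \cos{\left(\frac{3 z}{2} + 1 \right)}}{4} - 1

A candidate passes only if d/dz[G] lands on the given G'(z) exactly.
A general antiderivative is - \frac{3 \cos{\left(\frac{3 z}{2} + 1 \right)}}{4} + C.
The condition gives C = -1 - \frac{3 \cos{\left(4 \right)}}{4} - (- \frac{3 \cos{\left(4 \right)}}{4}) = -1.
So G(z) = - \frac{3 \cos{\left(\frac{3 z}{2} + 1 \right)}}{4} - 1.
Check: d/dz[- \frac{3 \cos{\left(\frac{3 z}{2} + 1 \right)}}{4} - 1] = \frac{9 \sin{\left(\frac{3 z}{2} + 1 \right)}}{8} = G'(z).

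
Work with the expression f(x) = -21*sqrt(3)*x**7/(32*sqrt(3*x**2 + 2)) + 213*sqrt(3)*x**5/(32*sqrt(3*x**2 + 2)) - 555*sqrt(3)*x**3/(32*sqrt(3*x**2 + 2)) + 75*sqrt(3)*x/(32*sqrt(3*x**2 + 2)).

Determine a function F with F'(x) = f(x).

An antiderivative is F(x) = -sqrt(3)*(x**2 - 5)**3*sqrt(3*x**2 + 2)/32.

f has the shape u'v + uv' for u = -6*(x**2/4 - 5/4)**3 and v = sqrt(x**2 + 2/3) — it is the derivative of the product u*v.
Check: d/dx[-sqrt(3)*(x**2 - 5)**3*sqrt(3*x**2 + 2)/32] = (-21*sqrt(3)*x**7 + 213*sqrt(3)*x**5 - 555*sqrt(3)*x**3 + 75*sqrt(3)*x)/(32*sqrt(3*x**2 + 2)), which equals f(x).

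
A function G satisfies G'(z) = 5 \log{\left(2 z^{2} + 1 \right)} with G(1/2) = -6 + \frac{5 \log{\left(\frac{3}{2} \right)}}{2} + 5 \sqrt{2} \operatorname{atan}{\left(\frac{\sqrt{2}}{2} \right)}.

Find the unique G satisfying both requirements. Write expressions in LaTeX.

Whatever form G(z) takes, its d/dz must return the stated G'(z).
A general antiderivative is 5 z \log{\left(2 z^{2} + 1 \right)} - 10 z + 5 \sqrt{2} \operatorname{atan}{\left(\sqrt{2} z \right)} + C.
The condition gives C = -6 + \frac{5 \log{\left(\frac{3}{2} \right)}}{2} + 5 \sqrt{2} \operatorname{atan}{\left(\frac{\sqrt{2}}{2} \right)} - (-5 + \frac{5 \log{\left(\frac{3}{2} \right)}}{2} + 5 \sqrt{2} \operatorname{atan}{\left(\frac{\sqrt{2}}{2} \right)}) = -1.
So G(z) = 5 z \log{\left(2 z^{2} + 1 \right)} - 10 z + 5 \sqrt{2} \operatorname{atan}{\left(\sqrt{2} z \right)} - 1.
Check: d/dz[5 z \log{\left(2 z^{2} + 1 \right)} - 10 z + 5 \sqrt{2} \operatorname{atan}{\left(\sqrt{2} z \right)} - 1] = 5 \log{\left(2 z^{2} + 1 \right)} = G'(z).

G(z) = 5 z \log{\left(2 z^{2} + 1 \right)} - 10 z + 5 \sqrt{2} \operatorname{atan}{\left(\sqrt{2} z \right)} - 1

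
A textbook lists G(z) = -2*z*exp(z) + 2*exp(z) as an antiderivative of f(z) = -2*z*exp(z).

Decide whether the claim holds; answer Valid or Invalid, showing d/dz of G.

d/dz[G] = -2*z*exp(z)
This equals f(z) exactly, so the claim holds.

Valid - differentiating G returns exactly f.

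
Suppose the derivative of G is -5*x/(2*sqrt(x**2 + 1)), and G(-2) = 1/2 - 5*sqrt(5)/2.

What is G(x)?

G'(x) matches the chain-rule pattern g'(h)*h' with inner function h(x) = x**2 + 1; substituting u = h(x) collapses the integral.
A general antiderivative is -5*sqrt(x**2 + 1)/2 + C.
The condition gives C = 1/2 - 5*sqrt(5)/2 - (-5*sqrt(5)/2) = 1/2.
So G(x) = -(5*sqrt(x**2 + 1) - 1)/2.
Check: d/dx[-(5*sqrt(x**2 + 1) - 1)/2] = -5*x/(2*sqrt(x**2 + 1)) = G'(x).

G(x) = -(5*sqrt(x**2 + 1) - 1)/2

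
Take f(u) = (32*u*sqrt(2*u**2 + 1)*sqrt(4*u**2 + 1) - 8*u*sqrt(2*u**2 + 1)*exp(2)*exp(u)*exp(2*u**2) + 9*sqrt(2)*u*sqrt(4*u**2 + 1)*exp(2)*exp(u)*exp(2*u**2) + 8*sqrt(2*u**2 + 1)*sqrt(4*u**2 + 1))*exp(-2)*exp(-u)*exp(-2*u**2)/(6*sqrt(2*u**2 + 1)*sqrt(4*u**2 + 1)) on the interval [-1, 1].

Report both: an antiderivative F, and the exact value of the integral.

Antiderivative: F(u) = -sqrt(4*u**2 + 1)/3 + 3*sqrt(4*u**2 + 2)/4 - 4*exp(-2)*exp(-u)*exp(-2*u**2)/3; value = -4*exp(-5)/3 + 4*exp(-3)/3

A first test for any F(u): its u-derivative must equal f(u) identically.
F(u) = -sqrt(4*u**2 + 1)/3 + 3*sqrt(4*u**2 + 2)/4 - 4*exp(-2)*exp(-u)*exp(-2*u**2)/3 is an antiderivative of f.
Check: d/du[-sqrt(4*u**2 + 1)/3 + 3*sqrt(4*u**2 + 2)/4 - 4*exp(-2)*exp(-u)*exp(-2*u**2)/3] = (32*u*sqrt(2*u**2 + 1)*sqrt(4*u**2 + 1) - 8*u*sqrt(2*u**2 + 1)*exp(2)*exp(u)*exp(2*u**2) + 9*sqrt(2)*u*sqrt(4*u**2 + 1)*exp(2)*exp(u)*exp(2*u**2) + 8*sqrt(2*u**2 + 1)*sqrt(4*u**2 + 1))*exp(-2)*exp(-u)*exp(-2*u**2)/(6*sqrt(2*u**2 + 1)*sqrt(4*u**2 + 1)) = f(u).
F(1) = -sqrt(5)/3 - 4*exp(-5)/3 + 3*sqrt(6)/4; F(-1) = -sqrt(5)/3 - 4*exp(-3)/3 + 3*sqrt(6)/4.
Integral = F(1) - F(-1) = -4*exp(-5)/3 + 4*exp(-3)/3.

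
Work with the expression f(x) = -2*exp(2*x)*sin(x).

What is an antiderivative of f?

An antiderivative is F(x) = -4*exp(2*x)*sin(x)/5 + 2*exp(2*x)*cos(x)/5.

A first test for any F(x): its x-derivative must equal f(x) identically.
Check: d/dx[-4*exp(2*x)*sin(x)/5 + 2*exp(2*x)*cos(x)/5] = -2*exp(2*x)*sin(x) = f(x).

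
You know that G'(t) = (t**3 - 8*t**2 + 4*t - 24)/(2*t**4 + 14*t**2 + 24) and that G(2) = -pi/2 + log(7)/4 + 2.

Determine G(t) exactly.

A candidate passes only if d/dt[G] lands on the given G'(t) exactly.
A general antiderivative is log(t**2 + 3)/4 - 2*atan(t/2) + C.
The condition gives C = -pi/2 + log(7)/4 + 2 - (-pi/2 + log(7)/4) = 2.
So G(t) = log(t**2 + 3)/4 - 2*atan(t/2) + 2.
Check: d/dt[log(t**2 + 3)/4 - 2*atan(t/2) + 2] = (t**3 - 8*t**2 + 4*t - 24)/(2*t**4 + 14*t**2 + 24) = G'(t).

G(t) = log(t**2 + 3)/4 - 2*atan(t/2) + 2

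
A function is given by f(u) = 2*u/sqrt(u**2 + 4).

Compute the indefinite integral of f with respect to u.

f matches the chain-rule pattern g'(h)*h' with inner function h(u) = u**2 + 4; substituting w = h(u) collapses the integral.
Check: d/du[2*sqrt(u**2 + 4)] = 2*u/sqrt(u**2 + 4) = f(u).

F(u) = 2*sqrt(u**2 + 4) + C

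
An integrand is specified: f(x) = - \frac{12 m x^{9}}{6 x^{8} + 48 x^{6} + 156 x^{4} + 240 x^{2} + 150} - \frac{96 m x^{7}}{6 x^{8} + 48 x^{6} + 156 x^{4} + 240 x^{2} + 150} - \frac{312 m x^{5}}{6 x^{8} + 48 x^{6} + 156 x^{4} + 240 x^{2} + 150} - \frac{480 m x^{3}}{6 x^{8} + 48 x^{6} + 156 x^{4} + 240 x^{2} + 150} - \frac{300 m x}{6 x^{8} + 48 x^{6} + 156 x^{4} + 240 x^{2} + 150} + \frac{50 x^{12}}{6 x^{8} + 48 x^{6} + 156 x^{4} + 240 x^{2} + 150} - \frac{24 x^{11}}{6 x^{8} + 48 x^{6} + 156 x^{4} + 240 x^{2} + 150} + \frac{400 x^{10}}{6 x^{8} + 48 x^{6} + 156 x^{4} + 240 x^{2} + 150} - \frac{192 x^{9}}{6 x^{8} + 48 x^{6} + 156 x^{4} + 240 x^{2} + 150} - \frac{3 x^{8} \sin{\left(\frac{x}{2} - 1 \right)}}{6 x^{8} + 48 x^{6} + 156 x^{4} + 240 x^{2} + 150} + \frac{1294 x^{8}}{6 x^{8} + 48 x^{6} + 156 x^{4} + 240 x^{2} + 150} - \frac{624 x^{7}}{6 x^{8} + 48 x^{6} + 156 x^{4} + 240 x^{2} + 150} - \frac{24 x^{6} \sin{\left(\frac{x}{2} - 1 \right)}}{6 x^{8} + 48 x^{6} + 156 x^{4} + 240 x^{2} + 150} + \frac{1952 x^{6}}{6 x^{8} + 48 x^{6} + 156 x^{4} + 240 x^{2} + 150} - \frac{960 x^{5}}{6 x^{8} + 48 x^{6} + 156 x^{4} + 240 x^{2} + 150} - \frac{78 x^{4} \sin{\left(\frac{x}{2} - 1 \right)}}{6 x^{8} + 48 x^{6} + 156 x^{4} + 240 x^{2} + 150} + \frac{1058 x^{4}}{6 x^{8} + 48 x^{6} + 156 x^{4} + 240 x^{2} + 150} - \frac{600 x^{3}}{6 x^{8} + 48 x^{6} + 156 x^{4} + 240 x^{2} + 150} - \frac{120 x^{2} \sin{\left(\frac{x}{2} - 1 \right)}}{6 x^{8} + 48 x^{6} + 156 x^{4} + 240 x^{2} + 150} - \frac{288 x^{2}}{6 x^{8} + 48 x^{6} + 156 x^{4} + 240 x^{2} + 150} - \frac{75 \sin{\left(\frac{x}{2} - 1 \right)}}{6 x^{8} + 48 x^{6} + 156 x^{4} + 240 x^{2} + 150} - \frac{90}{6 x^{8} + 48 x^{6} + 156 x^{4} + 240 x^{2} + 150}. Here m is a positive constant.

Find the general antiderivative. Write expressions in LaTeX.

F(x) = \frac{- 3 m x^{6} - 12 m x^{4} - 15 m x^{2} + 5 x^{9} - 3 x^{8} + 20 x^{7} - 12 x^{6} + 22 x^{5} + 3 x^{4} \cos{\left(\frac{x}{2} - 1 \right)} - 15 x^{4} - 12 x^{3} + 12 x^{2} \cos{\left(\frac{x}{2} - 1 \right)} - 9 x + 15 \cos{\left(\frac{x}{2} - 1 \right)}}{3 \left(x^{4} + 4 x^{2} + 5\right)} + C

Integrate term by term and add the pieces.
Check: d/dx[\frac{- 3 m x^{6} - 12 m x^{4} - 15 m x^{2} + 5 x^{9} - 3 x^{8} + 20 x^{7} - 12 x^{6} + 22 x^{5} + 3 x^{4} \cos{\left(\frac{x}{2} - 1 \right)} - 15 x^{4} - 12 x^{3} + 12 x^{2} \cos{\left(\frac{x}{2} - 1 \right)} - 9 x + 15 \cos{\left(\frac{x}{2} - 1 \right)}}{3 \left(x^{4} + 4 x^{2} + 5\right)}] = \frac{- 12 m x^{9} - 96 m x^{7} - 312 m x^{5} - 480 m x^{3} - 300 m x + 50 x^{12} - 24 x^{11} + 400 x^{10} - 192 x^{9} - 3 x^{8} \sin{\left(\frac{x}{2} - 1 \right)} + 1294 x^{8} - 624 x^{7} - 24 x^{6} \sin{\left(\frac{x}{2} - 1 \right)} + 1952 x^{6} - 960 x^{5} - 78 x^{4} \sin{\left(\frac{x}{2} - 1 \right)} + 1058 x^{4} - 600 x^{3} - 120 x^{2} \sin{\left(\frac{x}{2} - 1 \right)} - 288 x^{2} - 75 \sin{\left(\frac{x}{2} - 1 \right)} - 90}{6 x^{8} + 48 x^{6} + 156 x^{4} + 240 x^{2} + 150}, which equals f(x).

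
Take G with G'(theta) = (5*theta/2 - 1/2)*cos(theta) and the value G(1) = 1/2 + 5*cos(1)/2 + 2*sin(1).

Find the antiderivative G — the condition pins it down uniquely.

G(theta) = 5*theta*sin(theta)/2 - sin(theta)/2 + 5*cos(theta)/2 + 1/2

Recover the given G'(theta) by differentiating a candidate G(theta); any mismatch rules it out.
A general antiderivative is 5*theta*sin(theta)/2 - sin(theta)/2 + 5*cos(theta)/2 + C.
The condition gives C = 1/2 + 5*cos(1)/2 + 2*sin(1) - (5*cos(1)/2 + 2*sin(1)) = 1/2.
So G(theta) = 5*theta*sin(theta)/2 - sin(theta)/2 + 5*cos(theta)/2 + 1/2.
Check: d/dtheta[5*theta*sin(theta)/2 - sin(theta)/2 + 5*cos(theta)/2 + 1/2] = 5*theta*cos(theta)/2 - cos(theta)/2, which equals G'(theta).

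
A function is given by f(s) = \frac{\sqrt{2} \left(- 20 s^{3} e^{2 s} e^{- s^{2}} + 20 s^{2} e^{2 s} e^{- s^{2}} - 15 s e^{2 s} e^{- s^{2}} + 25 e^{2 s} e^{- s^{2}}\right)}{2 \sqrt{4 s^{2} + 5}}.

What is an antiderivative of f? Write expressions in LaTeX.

An antiderivative is F(s) = \frac{5 \sqrt{2} \sqrt{4 s^{2} + 5} e^{2 s} e^{- s^{2}}}{4}.

Whatever form F(s) takes, F'(s) = f(s) is non-negotiable.
Check: d/ds[\frac{5 \sqrt{2} \sqrt{4 s^{2} + 5} e^{2 s} e^{- s^{2}}}{4}] = \frac{\left(- 20 \sqrt{2} s^{3} e^{2 s} + 20 \sqrt{2} s^{2} e^{2 s} - 15 \sqrt{2} s e^{2 s} + 25 \sqrt{2} e^{2 s}\right) e^{- s^{2}}}{2 \sqrt{4 s^{2} + 5}}, which equals f(s).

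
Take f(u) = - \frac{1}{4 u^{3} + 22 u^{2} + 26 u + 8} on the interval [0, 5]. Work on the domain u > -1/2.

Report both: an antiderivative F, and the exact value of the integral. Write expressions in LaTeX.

The denominator factors as 2 \left(u + 1\right) \left(u + 4\right) \left(2 u + 1\right); partial fractions split f into directly integrable pieces: - \frac{2}{7 \left(2 u + 1\right)} - \frac{1}{42 \left(u + 4\right)} + \frac{1}{6 \left(u + 1\right)}.
F(u) = - \frac{\log{\left(u + \frac{1}{2} \right)}}{7} + \frac{\log{\left(u + 1 \right)}}{6} - \frac{\log{\left(u + 4 \right)}}{42} is an antiderivative of f.
Check: d/du[- \frac{\log{\left(u + \frac{1}{2} \right)}}{7} + \frac{\log{\left(u + 1 \right)}}{6} - \frac{\log{\left(u + 4 \right)}}{42}] = - \frac{1}{4 u^{3} + 22 u^{2} + 26 u + 8} = f(u).
F(5) = - \frac{\log{\left(\frac{11}{2} \right)}}{7} - \frac{\log{\left(9 \right)}}{42} + \frac{\log{\left(6 \right)}}{6}; F(0) = - \frac{\log{\left(4 \right)}}{42} + \frac{\log{\left(2 \right)}}{7}.
Integral = F(5) - F(0) = - \frac{\log{\left(\frac{11}{2} \right)}}{7} - \frac{\log{\left(2 \right)}}{7} - \frac{\log{\left(9 \right)}}{42} + \frac{\log{\left(4 \right)}}{42} + \frac{\log{\left(6 \right)}}{6}.

Antiderivative: F(u) = - \frac{\log{\left(u + \frac{1}{2} \right)}}{7} + \frac{\log{\left(u + 1 \right)}}{6} - \frac{\log{\left(u + 4 \right)}}{42}; value = - \frac{\log{\left(\frac{11}{2} \right)}}{7} - \frac{\log{\left(2 \right)}}{7} - \frac{\log{\left(9 \right)}}{42} + \frac{\log{\left(4 \right)}}{42} + \frac{\log{\left(6 \right)}}{6}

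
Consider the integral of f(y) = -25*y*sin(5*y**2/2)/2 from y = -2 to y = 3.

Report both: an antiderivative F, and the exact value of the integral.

The substitution u = 5*y**2/2 works: f is exactly (dF/du)*(du/dy) for that inner function.
F(y) = 5*cos(5*y**2/2)/2 is an antiderivative of f.
Check: d/dy[5*cos(5*y**2/2)/2] = -25*y*sin(5*y**2/2)/2 = f(y).
F(3) = 5*cos(45/2)/2; F(-2) = 5*cos(10)/2.
Integral = F(3) - F(-2) = 5*cos(45/2)/2 - 5*cos(10)/2.

Antiderivative: F(y) = 5*cos(5*y**2/2)/2; value = 5*cos(45/2)/2 - 5*cos(10)/2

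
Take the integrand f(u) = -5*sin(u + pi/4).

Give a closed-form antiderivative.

An antiderivative is F(u) = 5*cos(u + pi/4).

Whatever form F(u) takes, F'(u) = f(u) is non-negotiable.
Check: d/du[5*cos(u + pi/4)] = -5*sin(u + pi/4) = f(u).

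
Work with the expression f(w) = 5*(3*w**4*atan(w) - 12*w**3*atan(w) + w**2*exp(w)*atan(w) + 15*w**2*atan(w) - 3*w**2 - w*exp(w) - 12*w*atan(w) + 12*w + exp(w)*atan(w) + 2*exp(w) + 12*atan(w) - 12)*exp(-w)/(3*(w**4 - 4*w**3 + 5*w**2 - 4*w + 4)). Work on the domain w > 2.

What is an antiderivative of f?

An antiderivative is F(w) = -5*(3*w + exp(w) - 6)*exp(-w)*atan(w)/(3*(w - 2)).

f has the shape u'v + uv' for u = -5*exp(-w) - 5/(3*w - 6) and v = atan(w) — it is the derivative of the product u*v.
Check: d/dw[-5*(3*w + exp(w) - 6)*exp(-w)*atan(w)/(3*(w - 2))] = (15*w**4*atan(w) - 60*w**3*atan(w) + 5*w**2*exp(w)*atan(w) + 75*w**2*atan(w) - 15*w**2 - 5*w*exp(w) - 60*w*atan(w) + 60*w + 5*exp(w)*atan(w) + 10*exp(w) + 60*atan(w) - 60)/(3*w**4*exp(w) - 12*w**3*exp(w) + 15*w**2*exp(w) - 12*w*exp(w) + 12*exp(w)), which equals f(w).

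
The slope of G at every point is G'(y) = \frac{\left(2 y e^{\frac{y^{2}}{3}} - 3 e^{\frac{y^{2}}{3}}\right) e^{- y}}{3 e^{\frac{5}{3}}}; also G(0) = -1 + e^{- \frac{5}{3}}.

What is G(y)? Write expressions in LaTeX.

The substitution u = \frac{y^{2}}{3} - y - \frac{5}{3} works: G'(y) is exactly (dG/du)*(du/dy) for that inner function.
A general antiderivative is e^{\frac{y^{2}}{3} - y - \frac{5}{3}} + C.
The condition gives C = -1 + e^{- \frac{5}{3}} - (e^{- \frac{5}{3}}) = -1.
So G(y) = -1 + \frac{e^{- y} e^{\frac{y^{2}}{3}}}{e^{\frac{5}{3}}}.
Check: d/dy[-1 + \frac{e^{- y} e^{\frac{y^{2}}{3}}}{e^{\frac{5}{3}}}] = \frac{\left(2 y e^{\frac{y^{2}}{3}} - 3 e^{\frac{y^{2}}{3}}\right) e^{- y}}{3 e^{\frac{5}{3}}} = G'(y).

G(y) = -1 + \frac{e^{- y} e^{\frac{y^{2}}{3}}}{e^{\frac{5}{3}}}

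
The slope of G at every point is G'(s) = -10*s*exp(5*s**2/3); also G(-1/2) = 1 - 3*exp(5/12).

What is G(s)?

G'(s) matches the chain-rule pattern g'(h)*h' with inner function h(s) = 5*s**2/3; substituting u = h(s) collapses the integral.
A general antiderivative is -3*exp(5*s**2/3) + C.
The condition gives C = 1 - 3*exp(5/12) - (-3*exp(5/12)) = 1.
So G(s) = 1 - 3*exp(5*s**2/3).
Check: d/ds[1 - 3*exp(5*s**2/3)] = -10*s*exp(5*s**2/3) = G'(s).

G(s) = 1 - 3*exp(5*s**2/3)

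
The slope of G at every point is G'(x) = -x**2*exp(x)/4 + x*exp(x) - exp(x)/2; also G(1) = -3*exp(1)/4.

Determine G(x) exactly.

G(x) = -x**2*exp(x)/4 + 3*x*exp(x)/2 - 2*exp(x)

G'(x) has the shape u'v + uv' for u = -x**2/4 + 3*x/2 - 2 and v = exp(x) — it is the derivative of the product u*v.
A general antiderivative is (-x**2 + 6*x - 8)*exp(x)/4 + C.
The condition gives C = -3*exp(1)/4 - (-3*exp(1)/4) = 0.
So G(x) = -x**2*exp(x)/4 + 3*x*exp(x)/2 - 2*exp(x).
Check: d/dx[-x**2*exp(x)/4 + 3*x*exp(x)/2 - 2*exp(x)] = -x**2*exp(x)/4 + x*exp(x) - exp(x)/2 = G'(x).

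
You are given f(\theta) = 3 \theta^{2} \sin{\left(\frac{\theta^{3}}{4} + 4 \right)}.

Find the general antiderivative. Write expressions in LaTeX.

The substitution u = \frac{\theta^{3}}{4} + 4 works: f is exactly (dF/du)*(du/d\theta) for that inner function.
Check: d/d\theta[- 4 \cos{\left(\frac{\theta^{3}}{4} + 4 \right)}] = 3 \theta^{2} \sin{\left(\frac{\theta^{3}}{4} + 4 \right)} = f(\theta).

F(\theta) = - 4 \cos{\left(\frac{\theta^{3}}{4} + 4 \right)} + C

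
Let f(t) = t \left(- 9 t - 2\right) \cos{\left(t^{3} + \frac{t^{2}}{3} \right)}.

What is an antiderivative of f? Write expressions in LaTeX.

f matches the chain-rule pattern g'(h)*h' with inner function h(t) = t^{3} + \frac{t^{2}}{3}; substituting u = h(t) collapses the integral.
Check: d/dt[- 3 \sin{\left(t^{3} + \frac{t^{2}}{3} \right)}] = - 9 t^{2} \cos{\left(t^{3} + \frac{t^{2}}{3} \right)} - 2 t \cos{\left(t^{3} + \frac{t^{2}}{3} \right)}, which equals f(t).

An antiderivative is F(t) = - 3 \sin{\left(t^{3} + \frac{t^{2}}{3} \right)}.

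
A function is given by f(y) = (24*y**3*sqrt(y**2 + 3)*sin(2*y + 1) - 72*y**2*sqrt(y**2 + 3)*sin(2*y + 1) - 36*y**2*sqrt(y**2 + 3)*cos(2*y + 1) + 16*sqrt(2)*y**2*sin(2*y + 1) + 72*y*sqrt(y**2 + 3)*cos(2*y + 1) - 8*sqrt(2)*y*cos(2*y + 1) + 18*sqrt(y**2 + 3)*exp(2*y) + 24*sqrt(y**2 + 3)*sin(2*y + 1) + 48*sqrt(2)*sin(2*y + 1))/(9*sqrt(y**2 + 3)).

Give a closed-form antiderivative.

An antiderivative is F(y) = -4*y**3*cos(2*y + 1)/3 + 4*y**2*cos(2*y + 1) - 8*sqrt(2*y**2 + 6)*cos(2*y + 1)/9 + exp(2*y) - 4*cos(2*y + 1)/3.

A candidate is checked by its d/dy: the result must match f(y).
Check: d/dy[-4*y**3*cos(2*y + 1)/3 + 4*y**2*cos(2*y + 1) - 8*sqrt(2*y**2 + 6)*cos(2*y + 1)/9 + exp(2*y) - 4*cos(2*y + 1)/3] = (24*y**3*sqrt(y**2 + 3)*sin(2*y + 1) - 72*y**2*sqrt(y**2 + 3)*sin(2*y + 1) - 36*y**2*sqrt(y**2 + 3)*cos(2*y + 1) + 16*sqrt(2)*y**2*sin(2*y + 1) + 72*y*sqrt(y**2 + 3)*cos(2*y + 1) - 8*sqrt(2)*y*cos(2*y + 1) + 18*sqrt(y**2 + 3)*exp(2*y) + 24*sqrt(y**2 + 3)*sin(2*y + 1) + 48*sqrt(2)*sin(2*y + 1))/(9*sqrt(y**2 + 3)) = f(y).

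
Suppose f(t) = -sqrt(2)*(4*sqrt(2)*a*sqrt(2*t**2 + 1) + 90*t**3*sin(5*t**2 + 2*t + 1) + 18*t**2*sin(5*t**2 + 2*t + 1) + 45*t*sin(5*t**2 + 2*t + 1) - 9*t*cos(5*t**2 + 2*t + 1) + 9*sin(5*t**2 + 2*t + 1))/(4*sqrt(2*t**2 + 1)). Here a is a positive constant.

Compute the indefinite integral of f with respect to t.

A first test for any F(t): its t-derivative must equal f(t) identically.
Check: d/dt[-(16*a*t - 9*sqrt(2)*sqrt(2*t**2 + 1)*cos(5*t**2 + 2*t + 1))/8] = (-8*a*sqrt(2*t**2 + 1) - 90*sqrt(2)*t**3*sin(5*t**2 + 2*t + 1) - 18*sqrt(2)*t**2*sin(5*t**2 + 2*t + 1) - 45*sqrt(2)*t*sin(5*t**2 + 2*t + 1) + 9*sqrt(2)*t*cos(5*t**2 + 2*t + 1) - 9*sqrt(2)*sin(5*t**2 + 2*t + 1))/(4*sqrt(2*t**2 + 1)), which equals f(t).

F(t) = -(16*a*t - 9*sqrt(2)*sqrt(2*t**2 + 1)*cos(5*t**2 + 2*t + 1))/8 + C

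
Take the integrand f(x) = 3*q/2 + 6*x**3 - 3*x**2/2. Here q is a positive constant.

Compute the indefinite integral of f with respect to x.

F(x) = 3*q*x/2 + 3*x**4/2 - x**3/2 + C

Integrate term by term and add the pieces.
Check: d/dx[3*q*x/2 + 3*x**4/2 - x**3/2] = 3*q/2 + 6*x**3 - 3*x**2/2 = f(x).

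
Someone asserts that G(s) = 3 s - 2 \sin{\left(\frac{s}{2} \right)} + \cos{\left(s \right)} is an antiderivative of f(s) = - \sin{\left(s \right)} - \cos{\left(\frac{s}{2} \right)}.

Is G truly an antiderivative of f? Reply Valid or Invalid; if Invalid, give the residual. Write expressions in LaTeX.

d/ds[G] = - \sin{\left(s \right)} - \cos{\left(\frac{s}{2} \right)} + 3
d/ds[G] - f(s) = 3 != 0.

Invalid: d/ds[G] - f = 3, which is not 0.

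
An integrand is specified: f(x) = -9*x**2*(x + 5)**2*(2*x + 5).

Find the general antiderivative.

F(x) = -3*x**6 - 45*x**5 - 225*x**4 - 375*x**3 + C

The substitution u = x**2 + 5*x works: f is exactly (dF/du)*(du/dx) for that inner function.
Check: d/dx[-3*x**6 - 45*x**5 - 225*x**4 - 375*x**3] = -18*x**5 - 225*x**4 - 900*x**3 - 1125*x**2, which equals f(x).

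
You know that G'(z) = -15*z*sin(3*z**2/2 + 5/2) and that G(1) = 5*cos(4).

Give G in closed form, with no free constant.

G(z) = 5*cos(3*z**2/2 + 5/2)

The substitution u = 3*z**2/2 + 5/2 works: G'(z) is exactly (dG/du)*(du/dz) for that inner function.
A general antiderivative is 5*cos(3*z**2/2 + 5/2) + C.
The condition gives C = 5*cos(4) - (5*cos(4)) = 0.
So G(z) = 5*cos(3*z**2/2 + 5/2).
Check: d/dz[5*cos(3*z**2/2 + 5/2)] = -15*z*sin(3*z**2/2 + 5/2) = G'(z).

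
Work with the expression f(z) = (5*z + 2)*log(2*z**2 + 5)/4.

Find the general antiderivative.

Differentiate the proposed F(z) back; it has to land on f(z) exactly.
Check: d/dz[-5*z**2/8 - z + (5*z**2/8 + z/2)*log(2*z**2 + 5) + 25*log(z**2 + 5/2)/16 + sqrt(10)*atan(sqrt(10)*z/5)/2] = 5*z*log(2*z**2 + 5)/4 + log(2*z**2 + 5)/2, which equals f(z).

F(z) = -5*z**2/8 - z + (5*z**2/8 + z/2)*log(2*z**2 + 5) + 25*log(z**2 + 5/2)/16 + sqrt(10)*atan(sqrt(10)*z/5)/2 + C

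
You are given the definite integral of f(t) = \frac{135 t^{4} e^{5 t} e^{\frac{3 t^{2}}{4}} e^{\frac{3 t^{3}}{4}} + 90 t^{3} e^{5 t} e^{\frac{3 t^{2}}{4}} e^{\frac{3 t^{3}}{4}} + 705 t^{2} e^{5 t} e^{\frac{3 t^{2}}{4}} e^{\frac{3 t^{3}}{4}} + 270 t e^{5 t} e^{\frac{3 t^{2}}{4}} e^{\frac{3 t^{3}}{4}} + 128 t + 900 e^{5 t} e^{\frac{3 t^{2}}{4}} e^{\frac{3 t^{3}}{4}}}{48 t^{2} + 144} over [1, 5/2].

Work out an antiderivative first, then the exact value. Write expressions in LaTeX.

An antiderivative F(t) passes only if d/dt[F] lands on f(t) exactly.
F(t) = \frac{5 e^{5 t} e^{\frac{3 t^{2}}{4}} e^{\frac{3 t^{3}}{4}}}{4} + \frac{4 \log{\left(t^{2} + 3 \right)}}{3} is an antiderivative of f.
Check: d/dt[\frac{5 e^{5 t} e^{\frac{3 t^{2}}{4}} e^{\frac{3 t^{3}}{4}}}{4} + \frac{4 \log{\left(t^{2} + 3 \right)}}{3}] = \frac{135 t^{4} e^{5 t} e^{\frac{3 t^{2}}{4}} e^{\frac{3 t^{3}}{4}} + 90 t^{3} e^{5 t} e^{\frac{3 t^{2}}{4}} e^{\frac{3 t^{3}}{4}} + 705 t^{2} e^{5 t} e^{\frac{3 t^{2}}{4}} e^{\frac{3 t^{3}}{4}} + 270 t e^{5 t} e^{\frac{3 t^{2}}{4}} e^{\frac{3 t^{3}}{4}} + 128 t + 900 e^{5 t} e^{\frac{3 t^{2}}{4}} e^{\frac{3 t^{3}}{4}}}{48 t^{2} + 144} = f(t).
F(5/2) = \frac{4 \log{\left(\frac{37}{4} \right)}}{3} + \frac{5 e^{\frac{925}{32}}}{4}; F(1) = \frac{4 \log{\left(4 \right)}}{3} + \frac{5 e^{\frac{13}{2}}}{4}.
Integral = F(5/2) - F(1) = - \frac{5 e^{\frac{13}{2}}}{4} - \frac{4 \log{\left(4 \right)}}{3} + \frac{4 \log{\left(\frac{37}{4} \right)}}{3} + \frac{5 e^{\frac{925}{32}}}{4}.

Antiderivative: F(t) = \frac{5 e^{5 t} e^{\frac{3 t^{2}}{4}} e^{\frac{3 t^{3}}{4}}}{4} + \frac{4 \log{\left(t^{2} + 3 \right)}}{3}; value = - \frac{5 e^{\frac{13}{2}}}{4} - \frac{4 \log{\left(4 \right)}}{3} + \frac{4 \log{\left(\frac{37}{4} \right)}}{3} + \frac{5 e^{\frac{925}{32}}}{4}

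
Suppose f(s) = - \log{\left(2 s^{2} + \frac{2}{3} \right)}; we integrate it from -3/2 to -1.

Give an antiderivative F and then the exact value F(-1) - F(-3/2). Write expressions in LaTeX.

Antiderivative: F(s) = - s \log{\left(s^{2} + \frac{1}{3} \right)} - s \log{\left(2 \right)} + 2 s - \frac{2 \sqrt{3} \operatorname{atan}{\left(\sqrt{3} s \right)}}{3}; value = - \frac{3 \log{\left(\frac{31}{6} \right)}}{2} - \frac{2 \sqrt{3} \operatorname{atan}{\left(\frac{3 \sqrt{3}}{2} \right)}}{3} + \log{\left(\frac{8}{3} \right)} + 1 + \frac{2 \sqrt{3} \pi}{9}

Check any antiderivative F(s) by computing F'(s) and comparing it with f(s).
F(s) = - s \log{\left(s^{2} + \frac{1}{3} \right)} - s \log{\left(2 \right)} + 2 s - \frac{2 \sqrt{3} \operatorname{atan}{\left(\sqrt{3} s \right)}}{3} is an antiderivative of f.
Check: d/ds[- s \log{\left(s^{2} + \frac{1}{3} \right)} - s \log{\left(2 \right)} + 2 s - \frac{2 \sqrt{3} \operatorname{atan}{\left(\sqrt{3} s \right)}}{3}] = - \log{\left(s^{2} + \frac{1}{3} \right)} - \log{\left(2 \right)}, which equals f(s).
F(-1) = -2 + \log{\left(\frac{4}{3} \right)} + \log{\left(2 \right)} + \frac{2 \sqrt{3} \pi}{9}; F(-3/2) = -3 + \frac{3 \log{\left(2 \right)}}{2} + \frac{2 \sqrt{3} \operatorname{atan}{\left(\frac{3 \sqrt{3}}{2} \right)}}{3} + \frac{3 \log{\left(\frac{31}{12} \right)}}{2}.
Integral = F(-1) - F(-3/2) = - \frac{3 \log{\left(\frac{31}{6} \right)}}{2} - \frac{2 \sqrt{3} \operatorname{atan}{\left(\frac{3 \sqrt{3}}{2} \right)}}{3} + \log{\left(\frac{8}{3} \right)} + 1 + \frac{2 \sqrt{3} \pi}{9}.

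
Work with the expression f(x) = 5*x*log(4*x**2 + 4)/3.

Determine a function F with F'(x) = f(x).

Check any antiderivative F(x) by computing F'(x) and comparing it with f(x).
Check: d/dx[5*x**2*log(4*x**2 + 4)/6 - 5*x**2/6 + 5*log(x**2 + 1)/6] = 5*x*log(x**2 + 1)/3 + 10*x*log(2)/3, which equals f(x).

An antiderivative is F(x) = 5*x**2*log(4*x**2 + 4)/6 - 5*x**2/6 + 5*log(x**2 + 1)/6.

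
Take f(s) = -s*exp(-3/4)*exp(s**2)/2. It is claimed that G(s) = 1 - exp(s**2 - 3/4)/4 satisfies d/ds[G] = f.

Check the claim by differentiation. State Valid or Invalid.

d/ds[G] = -s*exp(-3/4)*exp(s**2)/2
This equals f(s) exactly, so the claim holds.

Valid - differentiating G returns exactly f.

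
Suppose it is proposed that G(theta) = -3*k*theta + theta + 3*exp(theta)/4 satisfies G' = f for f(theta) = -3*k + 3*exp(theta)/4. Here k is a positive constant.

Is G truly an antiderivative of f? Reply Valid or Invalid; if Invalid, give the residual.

Invalid: d/dtheta[G] - f = 1, which is not 0.

d/dtheta[G] = -3*k + 3*exp(theta)/4 + 1
d/dtheta[G] - f(theta) = 1 != 0.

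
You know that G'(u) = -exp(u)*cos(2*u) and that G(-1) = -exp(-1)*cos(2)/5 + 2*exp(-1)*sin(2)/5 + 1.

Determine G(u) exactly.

G(u) = -2*exp(u)*sin(2*u)/5 - exp(u)*cos(2*u)/5 + 1

Any candidate G(u) must reproduce the stated G'(u) exactly.
A general antiderivative is -2*exp(u)*sin(2*u)/5 - exp(u)*cos(2*u)/5 + C.
The condition gives C = -exp(-1)*cos(2)/5 + 2*exp(-1)*sin(2)/5 + 1 - (-exp(-1)*cos(2)/5 + 2*exp(-1)*sin(2)/5) = 1.
So G(u) = -2*exp(u)*sin(2*u)/5 - exp(u)*cos(2*u)/5 + 1.
Check: d/du[-2*exp(u)*sin(2*u)/5 - exp(u)*cos(2*u)/5 + 1] = -exp(u)*cos(2*u) = G'(u).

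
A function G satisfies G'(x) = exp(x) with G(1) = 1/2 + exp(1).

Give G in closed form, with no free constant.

A first test for any G(x): its x-derivative must equal the given G'(x).
A general antiderivative is exp(x) + C.
The condition gives C = 1/2 + exp(1) - (exp(1)) = 1/2.
So G(x) = (2*exp(x) + 1)/2.
Check: d/dx[(2*exp(x) + 1)/2] = exp(x) = G'(x).

G(x) = (2*exp(x) + 1)/2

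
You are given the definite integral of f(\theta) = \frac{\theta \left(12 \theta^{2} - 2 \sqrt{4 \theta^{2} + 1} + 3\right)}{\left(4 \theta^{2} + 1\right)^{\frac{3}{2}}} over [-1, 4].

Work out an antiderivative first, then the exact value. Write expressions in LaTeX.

Antiderivative: F(\theta) = - \frac{- 3 \sqrt{4 \theta^{2} + 1} + \log{\left(2 \theta^{2} + \frac{1}{2} \right)}}{4}; value = - \frac{3 \sqrt{5}}{4} - \frac{\log{\left(\frac{65}{2} \right)}}{4} + \frac{\log{\left(\frac{5}{2} \right)}}{4} + \frac{3 \sqrt{65}}{4}

A first test for any F(\theta): its \theta-derivative must equal f(\theta) identically.
F(\theta) = - \frac{- 3 \sqrt{4 \theta^{2} + 1} + \log{\left(2 \theta^{2} + \frac{1}{2} \right)}}{4} is an antiderivative of f.
Check: d/d\theta[- \frac{- 3 \sqrt{4 \theta^{2} + 1} + \log{\left(2 \theta^{2} + \frac{1}{2} \right)}}{4}] = \frac{12 \theta^{3} - 2 \theta \sqrt{4 \theta^{2} + 1} + 3 \theta}{4 \theta^{2} \sqrt{4 \theta^{2} + 1} + \sqrt{4 \theta^{2} + 1}}, which equals f(\theta).
F(4) = - \frac{\log{\left(\frac{65}{2} \right)}}{4} + \frac{3 \sqrt{65}}{4}; F(-1) = - \frac{\log{\left(\frac{5}{2} \right)}}{4} + \frac{3 \sqrt{5}}{4}.
Integral = F(4) - F(-1) = - \frac{3 \sqrt{5}}{4} - \frac{\log{\left(\frac{65}{2} \right)}}{4} + \frac{\log{\left(\frac{5}{2} \right)}}{4} + \frac{3 \sqrt{65}}{4}.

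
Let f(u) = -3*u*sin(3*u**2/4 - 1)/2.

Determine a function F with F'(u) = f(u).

The substitution w = 3*u**2/4 - 1 works: f is exactly (dF/dw)*(dw/du) for that inner function.
Check: d/du[cos(3*u**2/4 - 1)] = -3*u*sin(3*u**2/4 - 1)/2 = f(u).

An antiderivative is F(u) = cos(3*u**2/4 - 1).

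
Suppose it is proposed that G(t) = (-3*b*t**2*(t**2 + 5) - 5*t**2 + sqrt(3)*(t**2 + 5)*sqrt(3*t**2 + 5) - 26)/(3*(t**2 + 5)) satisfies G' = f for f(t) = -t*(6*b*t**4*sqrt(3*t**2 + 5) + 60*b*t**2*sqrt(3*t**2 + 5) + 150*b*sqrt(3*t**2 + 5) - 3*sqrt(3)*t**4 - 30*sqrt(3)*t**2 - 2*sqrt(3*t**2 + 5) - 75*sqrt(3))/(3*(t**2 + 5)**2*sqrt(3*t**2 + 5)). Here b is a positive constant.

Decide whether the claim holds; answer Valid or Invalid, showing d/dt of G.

d/dt[G] = (-6*b*t**5*sqrt(3*t**2 + 5) - 60*b*t**3*sqrt(3*t**2 + 5) - 150*b*t*sqrt(3*t**2 + 5) + 3*sqrt(3)*t**5 + 30*sqrt(3)*t**3 + 2*t*sqrt(3*t**2 + 5) + 75*sqrt(3)*t)/(3*t**4*sqrt(3*t**2 + 5) + 30*t**2*sqrt(3*t**2 + 5) + 75*sqrt(3*t**2 + 5))
This equals f(t) exactly, so the claim holds.

Valid - the claim checks out under differentiation.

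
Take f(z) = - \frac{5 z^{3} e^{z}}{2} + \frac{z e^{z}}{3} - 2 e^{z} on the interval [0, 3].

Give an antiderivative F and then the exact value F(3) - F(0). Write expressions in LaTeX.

Antiderivative: F(z) = - \frac{5 z^{3} e^{z}}{2} + \frac{15 z^{2} e^{z}}{2} - \frac{44 z e^{z}}{3} + \frac{38 e^{z}}{3}; value = - \frac{94 e^{3}}{3} - \frac{38}{3}

f has the shape u'v + uv' for u = - \frac{5 z^{3}}{2} + \frac{15 z^{2}}{2} - \frac{44 z}{3} + \frac{38}{3} and v = e^{z} — it is the derivative of the product u*v.
F(z) = - \frac{5 z^{3} e^{z}}{2} + \frac{15 z^{2} e^{z}}{2} - \frac{44 z e^{z}}{3} + \frac{38 e^{z}}{3} is an antiderivative of f.
Check: d/dz[- \frac{5 z^{3} e^{z}}{2} + \frac{15 z^{2} e^{z}}{2} - \frac{44 z e^{z}}{3} + \frac{38 e^{z}}{3}] = - \frac{5 z^{3} e^{z}}{2} + \frac{z e^{z}}{3} - 2 e^{z} = f(z).
F(3) = - \frac{94 e^{3}}{3}; F(0) = \frac{38}{3}.
Integral = F(3) - F(0) = - \frac{94 e^{3}}{3} - \frac{38}{3}.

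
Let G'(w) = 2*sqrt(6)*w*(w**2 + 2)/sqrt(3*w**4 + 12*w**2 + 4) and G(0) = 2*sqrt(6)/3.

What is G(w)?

G(w) = 2*sqrt(w**4/2 + 2*w**2 + 2/3)

G'(w) matches the chain-rule pattern g'(h)*h' with inner function h(w) = w**4/2 + 2*w**2 + 2/3; substituting u = h(w) collapses the integral.
A general antiderivative is 2*sqrt(w**4/2 + 2*w**2 + 2/3) + C.
The condition gives C = 2*sqrt(6)/3 - (2*sqrt(6)/3) = 0.
So G(w) = 2*sqrt(w**4/2 + 2*w**2 + 2/3).
Check: d/dw[2*sqrt(w**4/2 + 2*w**2 + 2/3)] = (2*sqrt(6)*w**3 + 4*sqrt(6)*w)/sqrt(3*w**4 + 12*w**2 + 4), which equals G'(w).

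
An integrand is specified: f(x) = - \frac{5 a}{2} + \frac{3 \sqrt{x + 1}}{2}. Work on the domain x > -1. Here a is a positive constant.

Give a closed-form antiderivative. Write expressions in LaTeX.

An antiderivative is F(x) = - \frac{5 a x}{2} + x \sqrt{x + 1} + \sqrt{x + 1}.

A first test for any F(x): its x-derivative must equal f(x) identically.
Check: d/dx[- \frac{5 a x}{2} + x \sqrt{x + 1} + \sqrt{x + 1}] = \frac{- 5 a \sqrt{x + 1} + 3 x + 3}{2 \sqrt{x + 1}}, which equals f(x).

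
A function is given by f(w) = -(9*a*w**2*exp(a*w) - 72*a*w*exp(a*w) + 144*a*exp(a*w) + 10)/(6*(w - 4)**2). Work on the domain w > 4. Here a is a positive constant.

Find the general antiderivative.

Recover f(w) by differentiating a candidate F(w); any mismatch rules it out.
Check: d/dw[-(9*w*exp(a*w) - 36*exp(a*w) - 10)/(6*(w - 4))] = (-9*a*w**2*exp(a*w) + 72*a*w*exp(a*w) - 144*a*exp(a*w) - 10)/(6*w**2 - 48*w + 96), which equals f(w).

F(w) = -(9*w*exp(a*w) - 36*exp(a*w) - 10)/(6*(w - 4)) + C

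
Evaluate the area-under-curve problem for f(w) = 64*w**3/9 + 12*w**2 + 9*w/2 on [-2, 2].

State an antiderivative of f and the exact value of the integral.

Antiderivative: F(w) = w**2*(8*w + 9)**2/36; value = 64

f matches the chain-rule pattern g'(h)*h' with inner function h(w) = 2*w**2/3 + 3*w/4; substituting u = h(w) collapses the integral.
F(w) = w**2*(8*w + 9)**2/36 is an antiderivative of f.
Check: d/dw[w**2*(8*w + 9)**2/36] = 64*w**3/9 + 12*w**2 + 9*w/2 = f(w).
F(2) = 625/9; F(-2) = 49/9.
Integral = F(2) - F(-2) = 64.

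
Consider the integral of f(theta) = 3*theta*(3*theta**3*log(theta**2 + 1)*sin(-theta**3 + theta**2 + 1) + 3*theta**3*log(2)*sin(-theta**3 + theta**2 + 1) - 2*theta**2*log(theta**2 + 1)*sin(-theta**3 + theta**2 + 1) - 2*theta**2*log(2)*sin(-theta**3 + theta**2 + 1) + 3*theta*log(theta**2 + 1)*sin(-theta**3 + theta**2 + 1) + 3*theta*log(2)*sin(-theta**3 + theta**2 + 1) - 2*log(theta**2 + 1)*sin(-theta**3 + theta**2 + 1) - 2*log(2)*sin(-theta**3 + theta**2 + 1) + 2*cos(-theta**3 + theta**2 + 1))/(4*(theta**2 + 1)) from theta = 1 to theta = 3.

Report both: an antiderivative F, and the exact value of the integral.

Antiderivative: F(theta) = 3*log(theta**2 + 1)*cos(-theta**3 + theta**2 + 1)/4 + 3*log(2)*cos(-theta**3 + theta**2 + 1)/4; value = 3*log(20)*cos(17)/4 - 3*log(4)*cos(1)/4

Recognize the product-rule pattern: f = u'v + uv' with u = 3*cos(-theta**3 + theta**2 + 1)/4, v = log(2*theta**2 + 2), so integration by parts undoes it.
F(theta) = 3*log(theta**2 + 1)*cos(-theta**3 + theta**2 + 1)/4 + 3*log(2)*cos(-theta**3 + theta**2 + 1)/4 is an antiderivative of f.
Check: d/dtheta[3*log(theta**2 + 1)*cos(-theta**3 + theta**2 + 1)/4 + 3*log(2)*cos(-theta**3 + theta**2 + 1)/4] = (9*theta**4*log(theta**2 + 1)*sin(-theta**3 + theta**2 + 1) + 9*theta**4*log(2)*sin(-theta**3 + theta**2 + 1) - 6*theta**3*log(theta**2 + 1)*sin(-theta**3 + theta**2 + 1) - 6*theta**3*log(2)*sin(-theta**3 + theta**2 + 1) + 9*theta**2*log(theta**2 + 1)*sin(-theta**3 + theta**2 + 1) + 9*theta**2*log(2)*sin(-theta**3 + theta**2 + 1) - 6*theta*log(theta**2 + 1)*sin(-theta**3 + theta**2 + 1) - 6*theta*log(2)*sin(-theta**3 + theta**2 + 1) + 6*theta*cos(-theta**3 + theta**2 + 1))/(4*theta**2 + 4), which equals f(theta).
F(3) = 3*log(10)*cos(17)/4 + 3*log(2)*cos(17)/4; F(1) = 3*log(2)*cos(1)/2.
Integral = F(3) - F(1) = 3*log(20)*cos(17)/4 - 3*log(4)*cos(1)/4.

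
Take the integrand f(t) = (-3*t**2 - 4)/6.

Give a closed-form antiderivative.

For F(t) to be correct the identity F'(t) - f(t) = 0 must hold.
Check: d/dt[t*(-t**2 - 4)/6] = -t**2/2 - 2/3, which equals f(t).

An antiderivative is F(t) = t*(-t**2 - 4)/6.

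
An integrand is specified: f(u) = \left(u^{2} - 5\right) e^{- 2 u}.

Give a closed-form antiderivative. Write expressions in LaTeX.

An antiderivative is F(u) = - \frac{u^{2} e^{- 2 u}}{2} - \frac{u e^{- 2 u}}{2} + \frac{9 e^{- 2 u}}{4}.

f has the shape v'r + vr' for v = - \frac{u^{2}}{2} - \frac{u}{2} + \frac{9}{4} and r = e^{- 2 u} — it is the derivative of the product v*r.
Check: d/du[- \frac{u^{2} e^{- 2 u}}{2} - \frac{u e^{- 2 u}}{2} + \frac{9 e^{- 2 u}}{4}] = \left(u^{2} - 5\right) e^{- 2 u} = f(u).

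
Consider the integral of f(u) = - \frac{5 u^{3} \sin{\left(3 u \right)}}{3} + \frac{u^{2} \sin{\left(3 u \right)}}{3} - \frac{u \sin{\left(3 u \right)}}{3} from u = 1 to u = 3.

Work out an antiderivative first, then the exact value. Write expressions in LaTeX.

Integrate term by term and add the pieces.
F(u) = \frac{5 u^{3} \cos{\left(3 u \right)}}{9} - \frac{5 u^{2} \sin{\left(3 u \right)}}{9} - \frac{u^{2} \cos{\left(3 u \right)}}{9} + \frac{2 u \sin{\left(3 u \right)}}{27} - \frac{7 u \cos{\left(3 u \right)}}{27} + \frac{7 \sin{\left(3 u \right)}}{81} + \frac{2 \cos{\left(3 u \right)}}{81} is an antiderivative of f.
Check: d/du[\frac{5 u^{3} \cos{\left(3 u \right)}}{9} - \frac{5 u^{2} \sin{\left(3 u \right)}}{9} - \frac{u^{2} \cos{\left(3 u \right)}}{9} + \frac{2 u \sin{\left(3 u \right)}}{27} - \frac{7 u \cos{\left(3 u \right)}}{27} + \frac{7 \sin{\left(3 u \right)}}{81} + \frac{2 \cos{\left(3 u \right)}}{81}] = - \frac{5 u^{3} \sin{\left(3 u \right)}}{3} + \frac{u^{2} \sin{\left(3 u \right)}}{3} - \frac{u \sin{\left(3 u \right)}}{3} = f(u).
F(3) = \frac{1073 \cos{\left(9 \right)}}{81} - \frac{380 \sin{\left(9 \right)}}{81}; F(1) = \frac{17 \cos{\left(3 \right)}}{81} - \frac{32 \sin{\left(3 \right)}}{81}.
Integral = F(3) - F(1) = \frac{1073 \cos{\left(9 \right)}}{81} - \frac{380 \sin{\left(9 \right)}}{81} + \frac{32 \sin{\left(3 \right)}}{81} - \frac{17 \cos{\left(3 \right)}}{81}.

Antiderivative: F(u) = \frac{5 u^{3} \cos{\left(3 u \right)}}{9} - \frac{5 u^{2} \sin{\left(3 u \right)}}{9} - \frac{u^{2} \cos{\left(3 u \right)}}{9} + \frac{2 u \sin{\left(3 u \right)}}{27} - \frac{7 u \cos{\left(3 u \right)}}{27} + \frac{7 \sin{\left(3 u \right)}}{81} + \frac{2 \cos{\left(3 u \right)}}{81}; value = \frac{1073 \cos{\left(9 \right)}}{81} - \frac{380 \sin{\left(9 \right)}}{81} + \frac{32 \sin{\left(3 \right)}}{81} - \frac{17 \cos{\left(3 \right)}}{81}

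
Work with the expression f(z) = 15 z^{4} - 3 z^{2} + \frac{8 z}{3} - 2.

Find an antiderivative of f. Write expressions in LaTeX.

An antiderivative is F(z) = 3 z^{5} - z^{3} + \frac{4 z^{2}}{3} - 2 z.

Integrate term by term and add the pieces.
Check: d/dz[3 z^{5} - z^{3} + \frac{4 z^{2}}{3} - 2 z] = 15 z^{4} - 3 z^{2} + \frac{8 z}{3} - 2 = f(z).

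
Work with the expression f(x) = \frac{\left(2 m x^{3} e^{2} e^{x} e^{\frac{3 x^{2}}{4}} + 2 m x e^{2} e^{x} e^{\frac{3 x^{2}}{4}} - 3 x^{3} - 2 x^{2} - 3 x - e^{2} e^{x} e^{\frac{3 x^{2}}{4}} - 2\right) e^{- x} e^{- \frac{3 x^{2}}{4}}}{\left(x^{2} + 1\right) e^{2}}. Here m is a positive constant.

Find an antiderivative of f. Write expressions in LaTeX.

Recover f(x) by differentiating a candidate F(x); any mismatch rules it out.
Check: d/dx[m x^{2} - \operatorname{atan}{\left(x \right)} + \frac{2 e^{- x} e^{- \frac{3 x^{2}}{4}}}{e^{2}}] = \frac{2 m x^{3} e^{2} e^{x} e^{\frac{3 x^{2}}{4}} + 2 m x e^{2} e^{x} e^{\frac{3 x^{2}}{4}} - 3 x^{3} - 2 x^{2} - 3 x - e^{2} e^{x} e^{\frac{3 x^{2}}{4}} - 2}{x^{2} e^{2} e^{x} e^{\frac{3 x^{2}}{4}} + e^{2} e^{x} e^{\frac{3 x^{2}}{4}}}, which equals f(x).

An antiderivative is F(x) = m x^{2} - \operatorname{atan}{\left(x \right)} + \frac{2 e^{- x} e^{- \frac{3 x^{2}}{4}}}{e^{2}}.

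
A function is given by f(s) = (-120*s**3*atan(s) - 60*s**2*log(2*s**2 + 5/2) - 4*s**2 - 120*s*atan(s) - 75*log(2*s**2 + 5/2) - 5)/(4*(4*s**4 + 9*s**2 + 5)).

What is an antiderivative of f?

An antiderivative is F(s) = -15*log(2*s**2 + 5/2)*atan(s)/4 - atan(s)/4.

For F(s) to be correct the identity F'(s) - f(s) = 0 must hold.
Check: d/ds[-15*log(2*s**2 + 5/2)*atan(s)/4 - atan(s)/4] = (-120*s**3*atan(s) - 60*s**2*log(2*s**2 + 5/2) - 4*s**2 - 120*s*atan(s) - 75*log(2*s**2 + 5/2) - 5)/(16*s**4 + 36*s**2 + 20), which equals f(s).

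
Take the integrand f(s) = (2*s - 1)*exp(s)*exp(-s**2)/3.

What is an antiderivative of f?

The substitution u = -s**2 + s works: f is exactly (dF/du)*(du/ds) for that inner function.
Check: d/ds[-exp(s)*exp(-s**2)/3] = (2*s*exp(s) - exp(s))*exp(-s**2)/3, which equals f(s).

An antiderivative is F(s) = -exp(s)*exp(-s**2)/3.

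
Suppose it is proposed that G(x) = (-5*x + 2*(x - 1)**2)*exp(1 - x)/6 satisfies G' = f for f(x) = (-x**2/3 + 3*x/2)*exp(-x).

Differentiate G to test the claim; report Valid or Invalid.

d/dx[G] = exp(1)*(-2*x**2 + 13*x - 11)*exp(-x)/6
d/dx[G] - f(x) = exp(1)*(-2*x**2 + 2*x**2*exp(-1) - 9*x*exp(-1) + 13*x - 11)*exp(-x)/6 != 0.

Invalid: d/dx[G] - f = exp(1)*(-2*x**2 + 2*x**2*exp(-1) - 9*x*exp(-1) + 13*x - 11)*exp(-x)/6, which is not 0.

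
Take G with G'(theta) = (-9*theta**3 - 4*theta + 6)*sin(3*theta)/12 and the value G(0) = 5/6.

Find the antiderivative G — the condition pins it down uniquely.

G(theta) = (27*theta**3*cos(3*theta) - 27*theta**2*sin(3*theta) - 6*theta*cos(3*theta) + 2*sin(3*theta) - 18*cos(3*theta) + 108)/108

A candidate passes only if d/dtheta[G] lands on the given G'(theta) exactly.
A general antiderivative is theta**3*cos(3*theta)/4 - theta**2*sin(3*theta)/4 - theta*cos(3*theta)/18 + sin(3*theta)/54 - cos(3*theta)/6 + C.
The condition gives C = 5/6 - (-1/6) = 1.
So G(theta) = (27*theta**3*cos(3*theta) - 27*theta**2*sin(3*theta) - 6*theta*cos(3*theta) + 2*sin(3*theta) - 18*cos(3*theta) + 108)/108.
Check: d/dtheta[(27*theta**3*cos(3*theta) - 27*theta**2*sin(3*theta) - 6*theta*cos(3*theta) + 2*sin(3*theta) - 18*cos(3*theta) + 108)/108] = -3*theta**3*sin(3*theta)/4 - theta*sin(3*theta)/3 + sin(3*theta)/2, which equals G'(theta).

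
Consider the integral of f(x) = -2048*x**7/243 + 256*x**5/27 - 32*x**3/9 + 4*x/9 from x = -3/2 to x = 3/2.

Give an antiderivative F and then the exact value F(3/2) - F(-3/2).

The substitution u = 1/2 - 4*x**2/3 works: f is exactly (dF/du)*(du/dx) for that inner function.
F(x) = -256*x**8/243 + 128*x**6/81 - 8*x**4/9 + 2*x**2/9 is an antiderivative of f.
Check: d/dx[-256*x**8/243 + 128*x**6/81 - 8*x**4/9 + 2*x**2/9] = -2048*x**7/243 + 256*x**5/27 - 32*x**3/9 + 4*x/9 = f(x).
F(3/2) = -13; F(-3/2) = -13.
Integral = F(3/2) - F(-3/2) = 0.

Antiderivative: F(x) = -256*x**8/243 + 128*x**6/81 - 8*x**4/9 + 2*x**2/9; value = 0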